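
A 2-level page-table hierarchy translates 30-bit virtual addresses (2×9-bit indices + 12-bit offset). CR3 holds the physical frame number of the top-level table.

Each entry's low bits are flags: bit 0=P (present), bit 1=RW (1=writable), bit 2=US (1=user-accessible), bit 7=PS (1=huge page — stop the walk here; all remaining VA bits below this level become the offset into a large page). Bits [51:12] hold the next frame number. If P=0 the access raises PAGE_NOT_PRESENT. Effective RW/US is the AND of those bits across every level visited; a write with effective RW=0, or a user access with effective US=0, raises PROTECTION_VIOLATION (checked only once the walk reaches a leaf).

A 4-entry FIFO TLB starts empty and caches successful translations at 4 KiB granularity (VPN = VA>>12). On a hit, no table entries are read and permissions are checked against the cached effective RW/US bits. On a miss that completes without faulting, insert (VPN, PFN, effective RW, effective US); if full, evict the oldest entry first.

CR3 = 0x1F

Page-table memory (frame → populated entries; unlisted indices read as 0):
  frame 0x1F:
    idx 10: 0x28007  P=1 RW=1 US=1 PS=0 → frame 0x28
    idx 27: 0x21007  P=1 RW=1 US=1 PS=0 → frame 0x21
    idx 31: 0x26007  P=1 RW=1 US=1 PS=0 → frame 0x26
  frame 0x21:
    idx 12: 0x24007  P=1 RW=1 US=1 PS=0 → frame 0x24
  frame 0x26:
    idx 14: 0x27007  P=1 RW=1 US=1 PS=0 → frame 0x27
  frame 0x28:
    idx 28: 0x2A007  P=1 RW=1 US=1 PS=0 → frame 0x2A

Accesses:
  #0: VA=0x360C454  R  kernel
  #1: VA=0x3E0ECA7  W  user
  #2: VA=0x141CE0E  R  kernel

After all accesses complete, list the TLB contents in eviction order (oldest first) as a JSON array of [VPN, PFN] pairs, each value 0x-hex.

Per-access translation:
#0 VA=0x360C454 (r,kernel):
  lvl0: tbl 0x1F, slot 27 ⇒ 0x21007 (P1/RW1/US1/PS0)
  lvl1: tbl 0x21, slot 12 ⇒ 0x24007 (P1/RW1/US1/PS0)
  → PA=0x24454  (2 entries read)
#1 VA=0x3E0ECA7 (w,user):
  lvl0: tbl 0x1F, slot 31 ⇒ 0x26007 (P1/RW1/US1/PS0)
  lvl1: tbl 0x26, slot 14 ⇒ 0x27007 (P1/RW1/US1/PS0)
  → PA=0x27CA7  (2 entries read)
#2 VA=0x141CE0E (r,kernel):
  lvl0: tbl 0x1F, slot 10 ⇒ 0x28007 (P1/RW1/US1/PS0)
  lvl1: tbl 0x28, slot 28 ⇒ 0x2A007 (P1/RW1/US1/PS0)
  → PA=0x2AE0E  (2 entries read)

TLB: [["0x360C", "0x24"], ["0x3E0E", "0x27"], ["0x141C", "0x2A"]]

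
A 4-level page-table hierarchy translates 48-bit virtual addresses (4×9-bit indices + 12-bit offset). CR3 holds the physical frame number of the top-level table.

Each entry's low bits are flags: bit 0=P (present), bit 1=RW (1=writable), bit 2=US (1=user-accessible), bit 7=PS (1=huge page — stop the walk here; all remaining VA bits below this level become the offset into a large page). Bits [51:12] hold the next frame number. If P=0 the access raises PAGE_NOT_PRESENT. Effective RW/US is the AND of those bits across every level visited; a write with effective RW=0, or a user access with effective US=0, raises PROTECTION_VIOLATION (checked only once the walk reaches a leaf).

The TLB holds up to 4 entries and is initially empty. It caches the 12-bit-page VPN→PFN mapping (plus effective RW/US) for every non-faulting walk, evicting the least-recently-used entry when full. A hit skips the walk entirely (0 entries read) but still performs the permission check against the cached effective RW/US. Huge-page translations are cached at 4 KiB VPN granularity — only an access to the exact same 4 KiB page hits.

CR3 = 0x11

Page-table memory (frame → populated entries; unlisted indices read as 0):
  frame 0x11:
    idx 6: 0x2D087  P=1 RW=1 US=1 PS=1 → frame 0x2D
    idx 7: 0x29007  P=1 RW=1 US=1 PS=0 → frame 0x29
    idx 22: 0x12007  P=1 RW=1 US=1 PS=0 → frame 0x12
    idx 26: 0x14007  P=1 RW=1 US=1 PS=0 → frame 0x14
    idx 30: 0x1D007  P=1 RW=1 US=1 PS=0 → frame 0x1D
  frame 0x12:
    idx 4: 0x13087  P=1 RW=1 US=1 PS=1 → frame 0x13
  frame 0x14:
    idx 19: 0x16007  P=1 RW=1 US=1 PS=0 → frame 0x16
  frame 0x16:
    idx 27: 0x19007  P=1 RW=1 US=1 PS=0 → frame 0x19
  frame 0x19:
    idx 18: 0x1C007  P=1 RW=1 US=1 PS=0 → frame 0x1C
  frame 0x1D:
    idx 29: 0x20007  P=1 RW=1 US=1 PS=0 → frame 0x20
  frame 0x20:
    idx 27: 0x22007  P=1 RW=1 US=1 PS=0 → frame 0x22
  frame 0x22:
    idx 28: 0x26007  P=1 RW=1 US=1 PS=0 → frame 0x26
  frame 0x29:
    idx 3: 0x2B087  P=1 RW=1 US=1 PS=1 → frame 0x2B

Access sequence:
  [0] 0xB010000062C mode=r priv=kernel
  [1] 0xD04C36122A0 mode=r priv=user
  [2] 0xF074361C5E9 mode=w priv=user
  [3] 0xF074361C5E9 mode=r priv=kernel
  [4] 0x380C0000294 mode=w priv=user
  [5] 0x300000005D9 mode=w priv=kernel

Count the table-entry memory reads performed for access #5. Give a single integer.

Trace:
#0 VA=0xB010000062C (r,kernel):
  L0: frame=0x11 idx=22 entry=0x12007 [P=1 RW=1 US=1 PS=0]
  L1: frame=0x12 idx=4 entry=0x13087 [P=1 RW=1 US=1 PS=1]
  → PA=0x1362C (huge @L1)  (2 entries read)
#1 VA=0xD04C36122A0 (r,user):
  L0: frame=0x11 idx=26 entry=0x14007 [P=1 RW=1 US=1 PS=0]
  L1: frame=0x14 idx=19 entry=0x16007 [P=1 RW=1 US=1 PS=0]
  L2: frame=0x16 idx=27 entry=0x19007 [P=1 RW=1 US=1 PS=0]
  L3: frame=0x19 idx=18 entry=0x1C007 [P=1 RW=1 US=1 PS=0]
  → PA=0x1C2A0  (4 entries read)
#2 VA=0xF074361C5E9 (w,user):
  L0: frame=0x11 idx=30 entry=0x1D007 [P=1 RW=1 US=1 PS=0]
  L1: frame=0x1D idx=29 entry=0x20007 [P=1 RW=1 US=1 PS=0]
  L2: frame=0x20 idx=27 entry=0x22007 [P=1 RW=1 US=1 PS=0]
  L3: frame=0x22 idx=28 entry=0x26007 [P=1 RW=1 US=1 PS=0]
  → PA=0x265E9  (4 entries read)
#3 VA=0xF074361C5E9 (r,kernel):
  TLB hit vpn=0xF074361C → PA=0x265E9
#4 VA=0x380C0000294 (w,user):
  L0: frame=0x11 idx=7 entry=0x29007 [P=1 RW=1 US=1 PS=0]
  L1: frame=0x29 idx=3 entry=0x2B087 [P=1 RW=1 US=1 PS=1]
  → PA=0x2B294 (huge @L1)  (2 entries read)
#5 VA=0x300000005D9 (w,kernel):
  L0: frame=0x11 idx=6 entry=0x2D087 [P=1 RW=1 US=1 PS=1]
  → PA=0x2D5D9 (huge @L0)  (1 entries read)

Entries read for #5: 1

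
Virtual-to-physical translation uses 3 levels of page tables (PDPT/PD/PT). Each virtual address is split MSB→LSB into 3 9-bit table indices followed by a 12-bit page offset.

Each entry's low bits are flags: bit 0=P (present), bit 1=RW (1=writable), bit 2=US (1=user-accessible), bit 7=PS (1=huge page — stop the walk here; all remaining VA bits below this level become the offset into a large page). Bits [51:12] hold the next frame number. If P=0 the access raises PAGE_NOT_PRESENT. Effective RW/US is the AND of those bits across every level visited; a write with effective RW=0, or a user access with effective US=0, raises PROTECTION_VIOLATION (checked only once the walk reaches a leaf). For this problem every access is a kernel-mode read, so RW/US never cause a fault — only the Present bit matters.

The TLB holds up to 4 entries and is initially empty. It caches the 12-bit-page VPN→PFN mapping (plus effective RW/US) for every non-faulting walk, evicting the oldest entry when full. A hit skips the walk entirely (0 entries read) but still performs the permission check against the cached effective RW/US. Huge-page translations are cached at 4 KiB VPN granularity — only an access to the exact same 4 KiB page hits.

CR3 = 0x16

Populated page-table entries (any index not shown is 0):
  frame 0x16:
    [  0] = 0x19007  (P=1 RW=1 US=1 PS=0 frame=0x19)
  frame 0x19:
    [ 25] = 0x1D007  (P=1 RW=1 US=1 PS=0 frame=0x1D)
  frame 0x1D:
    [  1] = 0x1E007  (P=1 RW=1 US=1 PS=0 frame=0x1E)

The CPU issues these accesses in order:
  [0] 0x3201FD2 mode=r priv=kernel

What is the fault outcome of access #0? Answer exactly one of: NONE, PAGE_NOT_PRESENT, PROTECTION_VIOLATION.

Walk each access:
#0 VA=0x3201FD2 (r,kernel):
  [0] read 0x16 idx=0: raw=0x19007 flags P=1 W=1 U=1 S=0
  [1] read 0x19 idx=25: raw=0x1D007 flags P=1 W=1 U=1 S=0
  [2] read 0x1D idx=1: raw=0x1E007 flags P=1 W=1 U=1 S=0
  → PA=0x1EFD2  (3 entries read)

Access #0 fault: NONE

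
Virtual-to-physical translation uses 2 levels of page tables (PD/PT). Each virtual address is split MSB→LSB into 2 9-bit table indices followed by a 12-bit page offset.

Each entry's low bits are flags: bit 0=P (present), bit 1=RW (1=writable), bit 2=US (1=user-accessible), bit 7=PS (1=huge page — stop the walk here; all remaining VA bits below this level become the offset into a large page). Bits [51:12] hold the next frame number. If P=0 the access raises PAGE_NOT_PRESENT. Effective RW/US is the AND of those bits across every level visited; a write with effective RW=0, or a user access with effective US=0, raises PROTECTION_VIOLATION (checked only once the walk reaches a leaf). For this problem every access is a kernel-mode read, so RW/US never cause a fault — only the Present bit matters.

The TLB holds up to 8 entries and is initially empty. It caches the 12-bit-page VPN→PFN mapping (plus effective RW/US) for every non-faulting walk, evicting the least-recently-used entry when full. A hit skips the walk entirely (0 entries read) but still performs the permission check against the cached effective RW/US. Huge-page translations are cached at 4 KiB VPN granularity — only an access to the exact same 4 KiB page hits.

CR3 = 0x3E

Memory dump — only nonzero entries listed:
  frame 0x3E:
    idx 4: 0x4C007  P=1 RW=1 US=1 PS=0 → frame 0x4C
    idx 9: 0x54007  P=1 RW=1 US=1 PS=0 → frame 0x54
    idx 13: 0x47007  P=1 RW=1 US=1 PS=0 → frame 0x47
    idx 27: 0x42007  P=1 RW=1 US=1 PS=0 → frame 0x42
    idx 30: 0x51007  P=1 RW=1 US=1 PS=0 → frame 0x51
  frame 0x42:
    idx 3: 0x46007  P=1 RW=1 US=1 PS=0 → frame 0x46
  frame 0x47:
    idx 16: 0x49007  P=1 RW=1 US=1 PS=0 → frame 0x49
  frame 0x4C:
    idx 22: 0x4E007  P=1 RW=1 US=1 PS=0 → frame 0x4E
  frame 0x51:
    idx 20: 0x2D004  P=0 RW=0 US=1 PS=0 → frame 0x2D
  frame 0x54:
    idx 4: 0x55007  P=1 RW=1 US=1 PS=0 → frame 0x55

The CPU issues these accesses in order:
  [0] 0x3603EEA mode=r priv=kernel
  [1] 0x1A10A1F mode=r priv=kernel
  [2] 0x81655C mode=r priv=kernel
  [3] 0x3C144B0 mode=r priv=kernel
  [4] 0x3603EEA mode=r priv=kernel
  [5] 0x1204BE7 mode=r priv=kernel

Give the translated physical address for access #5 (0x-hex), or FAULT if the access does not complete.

Walk each access:
#0 VA=0x3603EEA (r,kernel):
  [0] read 0x3E idx=27: raw=0x42007 flags P=1 W=1 U=1 S=0
  [1] read 0x42 idx=3: raw=0x46007 flags P=1 W=1 U=1 S=0
  → PA=0x46EEA  (2 entries read)
#1 VA=0x1A10A1F (r,kernel):
  [0] read 0x3E idx=13: raw=0x47007 flags P=1 W=1 U=1 S=0
  [1] read 0x47 idx=16: raw=0x49007 flags P=1 W=1 U=1 S=0
  → PA=0x49A1F  (2 entries read)
#2 VA=0x81655C (r,kernel):
  [0] read 0x3E idx=4: raw=0x4C007 flags P=1 W=1 U=1 S=0
  [1] read 0x4C idx=22: raw=0x4E007 flags P=1 W=1 U=1 S=0
  → PA=0x4E55C  (2 entries read)
#3 VA=0x3C144B0 (r,kernel):
  [0] read 0x3E idx=30: raw=0x51007 flags P=1 W=1 U=1 S=0
  [1] read 0x51 idx=20: raw=0x2D004 flags P=0 W=0 U=1 S=0
  → PAGE_NOT_PRESENT  (2 entries read)
#4 VA=0x3603EEA (r,kernel):
  TLB hit vpn=0x3603 → PA=0x46EEA
#5 VA=0x1204BE7 (r,kernel):
  [0] read 0x3E idx=9: raw=0x54007 flags P=1 W=1 U=1 S=0
  [1] read 0x54 idx=4: raw=0x55007 flags P=1 W=1 U=1 S=0
  → PA=0x55BE7  (2 entries read)

Access #5 PA: 0x55BE7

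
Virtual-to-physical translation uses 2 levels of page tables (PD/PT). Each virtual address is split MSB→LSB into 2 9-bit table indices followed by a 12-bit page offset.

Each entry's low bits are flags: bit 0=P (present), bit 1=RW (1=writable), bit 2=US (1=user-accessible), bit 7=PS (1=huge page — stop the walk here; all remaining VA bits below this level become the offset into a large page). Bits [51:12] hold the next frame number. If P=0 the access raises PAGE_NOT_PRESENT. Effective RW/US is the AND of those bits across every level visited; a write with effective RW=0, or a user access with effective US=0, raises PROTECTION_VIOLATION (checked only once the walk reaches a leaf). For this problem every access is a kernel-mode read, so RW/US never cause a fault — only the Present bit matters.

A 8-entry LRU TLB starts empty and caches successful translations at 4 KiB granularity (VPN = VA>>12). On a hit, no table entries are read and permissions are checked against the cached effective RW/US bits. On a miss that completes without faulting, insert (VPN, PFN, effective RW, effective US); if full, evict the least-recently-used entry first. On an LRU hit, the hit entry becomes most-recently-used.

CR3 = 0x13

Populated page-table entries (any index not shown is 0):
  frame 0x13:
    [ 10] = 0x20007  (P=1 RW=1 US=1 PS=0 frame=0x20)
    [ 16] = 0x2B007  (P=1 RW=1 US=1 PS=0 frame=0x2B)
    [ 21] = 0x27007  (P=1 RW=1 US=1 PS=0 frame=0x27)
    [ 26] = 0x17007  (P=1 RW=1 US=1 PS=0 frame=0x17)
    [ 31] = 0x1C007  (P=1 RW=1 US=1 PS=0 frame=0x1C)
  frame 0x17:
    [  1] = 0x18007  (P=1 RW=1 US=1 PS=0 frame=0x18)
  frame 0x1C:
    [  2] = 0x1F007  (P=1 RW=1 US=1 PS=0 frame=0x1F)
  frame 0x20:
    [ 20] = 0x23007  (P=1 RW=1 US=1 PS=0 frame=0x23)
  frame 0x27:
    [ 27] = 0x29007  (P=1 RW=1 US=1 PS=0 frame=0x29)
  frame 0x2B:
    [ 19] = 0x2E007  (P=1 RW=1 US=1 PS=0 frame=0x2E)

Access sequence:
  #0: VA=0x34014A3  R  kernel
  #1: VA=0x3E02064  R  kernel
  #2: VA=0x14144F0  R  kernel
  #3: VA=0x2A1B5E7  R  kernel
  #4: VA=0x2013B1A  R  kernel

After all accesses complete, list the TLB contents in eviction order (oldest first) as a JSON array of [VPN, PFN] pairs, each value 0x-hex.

Walk each access:
#0 VA=0x34014A3 (r,kernel):
  L0: frame=0x13 idx=26 entry=0x17007 [P=1 RW=1 US=1 PS=0]
  L1: frame=0x17 idx=1 entry=0x18007 [P=1 RW=1 US=1 PS=0]
  ✓ 0x184A3  — 2 lookups
#1 VA=0x3E02064 (r,kernel):
  L0: frame=0x13 idx=31 entry=0x1C007 [P=1 RW=1 US=1 PS=0]
  L1: frame=0x1C idx=2 entry=0x1F007 [P=1 RW=1 US=1 PS=0]
  ✓ 0x1F064  — 2 lookups
#2 VA=0x14144F0 (r,kernel):
  L0: frame=0x13 idx=10 entry=0x20007 [P=1 RW=1 US=1 PS=0]
  L1: frame=0x20 idx=20 entry=0x23007 [P=1 RW=1 US=1 PS=0]
  ✓ 0x234F0  — 2 lookups
#3 VA=0x2A1B5E7 (r,kernel):
  L0: frame=0x13 idx=21 entry=0x27007 [P=1 RW=1 US=1 PS=0]
  L1: frame=0x27 idx=27 entry=0x29007 [P=1 RW=1 US=1 PS=0]
  ✓ 0x295E7  — 2 lookups
#4 VA=0x2013B1A (r,kernel):
  L0: frame=0x13 idx=16 entry=0x2B007 [P=1 RW=1 US=1 PS=0]
  L1: frame=0x2B idx=19 entry=0x2E007 [P=1 RW=1 US=1 PS=0]
  ✓ 0x2EB1A  — 2 lookups

TLB: [["0x3401", "0x18"], ["0x3E02", "0x1F"], ["0x1414", "0x23"], ["0x2A1B", "0x29"], ["0x2013", "0x2E"]]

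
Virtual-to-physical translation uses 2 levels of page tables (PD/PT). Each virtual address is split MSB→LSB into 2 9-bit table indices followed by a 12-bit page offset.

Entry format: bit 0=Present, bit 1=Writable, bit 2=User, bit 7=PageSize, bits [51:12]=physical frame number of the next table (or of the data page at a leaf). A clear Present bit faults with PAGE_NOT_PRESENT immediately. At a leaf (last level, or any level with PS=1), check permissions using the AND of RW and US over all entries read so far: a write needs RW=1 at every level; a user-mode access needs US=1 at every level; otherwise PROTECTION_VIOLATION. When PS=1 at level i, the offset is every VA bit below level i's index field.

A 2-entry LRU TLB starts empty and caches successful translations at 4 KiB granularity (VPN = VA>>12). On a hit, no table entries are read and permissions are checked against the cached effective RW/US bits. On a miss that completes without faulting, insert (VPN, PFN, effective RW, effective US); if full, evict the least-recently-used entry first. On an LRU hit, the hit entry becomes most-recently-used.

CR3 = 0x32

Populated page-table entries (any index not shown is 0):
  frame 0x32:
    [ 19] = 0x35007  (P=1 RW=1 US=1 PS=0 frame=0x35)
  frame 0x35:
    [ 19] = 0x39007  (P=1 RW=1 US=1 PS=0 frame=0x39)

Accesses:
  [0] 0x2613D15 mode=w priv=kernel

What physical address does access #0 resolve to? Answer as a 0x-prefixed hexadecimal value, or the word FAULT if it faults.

Walk each access:
#0 VA=0x2613D15 (w,kernel):
  lvl0: tbl 0x32, slot 19 ⇒ 0x35007 (P1/RW1/US1/PS0)
  lvl1: tbl 0x35, slot 19 ⇒ 0x39007 (P1/RW1/US1/PS0)
  ⇒ phys 0x39D15  [2 reads]

Access #0 PA: 0x39D15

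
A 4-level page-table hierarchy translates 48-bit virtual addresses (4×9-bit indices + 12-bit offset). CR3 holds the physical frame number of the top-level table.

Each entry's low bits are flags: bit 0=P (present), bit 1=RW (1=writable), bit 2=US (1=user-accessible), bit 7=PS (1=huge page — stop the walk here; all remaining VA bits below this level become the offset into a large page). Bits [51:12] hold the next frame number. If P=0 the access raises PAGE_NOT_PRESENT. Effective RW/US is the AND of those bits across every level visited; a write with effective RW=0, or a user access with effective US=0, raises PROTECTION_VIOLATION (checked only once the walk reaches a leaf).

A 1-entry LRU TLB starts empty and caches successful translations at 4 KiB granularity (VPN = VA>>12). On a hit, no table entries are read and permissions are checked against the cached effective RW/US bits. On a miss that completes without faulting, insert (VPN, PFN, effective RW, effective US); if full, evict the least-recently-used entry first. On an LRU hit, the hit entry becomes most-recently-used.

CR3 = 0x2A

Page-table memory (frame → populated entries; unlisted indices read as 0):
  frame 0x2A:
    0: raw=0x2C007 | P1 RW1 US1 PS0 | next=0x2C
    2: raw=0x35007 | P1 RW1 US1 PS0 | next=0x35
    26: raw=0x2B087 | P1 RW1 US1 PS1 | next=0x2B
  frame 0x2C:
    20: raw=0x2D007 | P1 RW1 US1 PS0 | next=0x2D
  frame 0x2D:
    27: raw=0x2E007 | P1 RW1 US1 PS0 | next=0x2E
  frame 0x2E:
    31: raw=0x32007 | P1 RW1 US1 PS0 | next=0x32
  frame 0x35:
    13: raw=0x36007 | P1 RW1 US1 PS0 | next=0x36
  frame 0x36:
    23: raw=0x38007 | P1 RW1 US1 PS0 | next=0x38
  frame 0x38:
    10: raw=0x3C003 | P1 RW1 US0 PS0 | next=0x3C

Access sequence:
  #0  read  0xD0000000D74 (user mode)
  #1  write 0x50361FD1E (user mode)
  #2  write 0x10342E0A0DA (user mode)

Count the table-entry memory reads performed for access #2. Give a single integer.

Walk each access:
#0 VA=0xD0000000D74 (r,user):
  [0] read 0x2A idx=26: raw=0x2B087 flags P=1 W=1 U=1 S=1
  → PA=0x2BD74 (huge @L0)  (1 entries read)
#1 VA=0x50361FD1E (w,user):
  [0] read 0x2A idx=0: raw=0x2C007 flags P=1 W=1 U=1 S=0
  [1] read 0x2C idx=20: raw=0x2D007 flags P=1 W=1 U=1 S=0
  [2] read 0x2D idx=27: raw=0x2E007 flags P=1 W=1 U=1 S=0
  [3] read 0x2E idx=31: raw=0x32007 flags P=1 W=1 U=1 S=0
  → PA=0x32D1E  (4 entries read)
#2 VA=0x10342E0A0DA (w,user):
  [0] read 0x2A idx=2: raw=0x35007 flags P=1 W=1 U=1 S=0
  [1] read 0x35 idx=13: raw=0x36007 flags P=1 W=1 U=1 S=0
  [2] read 0x36 idx=23: raw=0x38007 flags P=1 W=1 U=1 S=0
  [3] read 0x38 idx=10: raw=0x3C003 flags P=1 W=1 U=0 S=0
  → PROTECTION_VIOLATION  (4 entries read)

Entries read for #2: 4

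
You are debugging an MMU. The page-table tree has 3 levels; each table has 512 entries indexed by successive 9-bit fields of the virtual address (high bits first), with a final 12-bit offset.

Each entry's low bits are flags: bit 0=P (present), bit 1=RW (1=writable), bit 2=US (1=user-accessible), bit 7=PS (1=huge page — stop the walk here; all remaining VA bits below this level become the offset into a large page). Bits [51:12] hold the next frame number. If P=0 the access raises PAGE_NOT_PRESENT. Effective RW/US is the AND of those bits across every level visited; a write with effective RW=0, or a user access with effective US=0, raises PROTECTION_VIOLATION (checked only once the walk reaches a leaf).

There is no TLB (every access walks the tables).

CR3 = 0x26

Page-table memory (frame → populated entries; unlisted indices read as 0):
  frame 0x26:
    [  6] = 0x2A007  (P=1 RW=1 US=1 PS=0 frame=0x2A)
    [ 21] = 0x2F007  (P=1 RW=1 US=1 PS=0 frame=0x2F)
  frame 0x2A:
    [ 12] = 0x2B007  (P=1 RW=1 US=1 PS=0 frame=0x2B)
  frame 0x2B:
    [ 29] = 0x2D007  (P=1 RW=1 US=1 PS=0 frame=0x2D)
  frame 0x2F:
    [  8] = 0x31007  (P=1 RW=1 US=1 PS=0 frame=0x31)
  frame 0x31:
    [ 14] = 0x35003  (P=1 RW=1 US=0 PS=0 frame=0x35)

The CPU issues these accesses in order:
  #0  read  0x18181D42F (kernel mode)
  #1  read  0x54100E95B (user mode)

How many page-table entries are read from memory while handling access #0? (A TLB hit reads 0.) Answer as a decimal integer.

Per-access translation:
#0 VA=0x18181D42F (r,kernel):
  lvl0: tbl 0x26, slot 6 ⇒ 0x2A007 (P1/RW1/US1/PS0)
  lvl1: tbl 0x2A, slot 12 ⇒ 0x2B007 (P1/RW1/US1/PS0)
  lvl2: tbl 0x2B, slot 29 ⇒ 0x2D007 (P1/RW1/US1/PS0)
  ⇒ phys 0x2D42F  [3 reads]
#1 VA=0x54100E95B (r,user):
  lvl0: tbl 0x26, slot 21 ⇒ 0x2F007 (P1/RW1/US1/PS0)
  lvl1: tbl 0x2F, slot 8 ⇒ 0x31007 (P1/RW1/US1/PS0)
  lvl2: tbl 0x31, slot 14 ⇒ 0x35003 (P1/RW1/US0/PS0)
  ✗ PROTECTION_VIOLATION  [3 reads]

Entries read for #0: 3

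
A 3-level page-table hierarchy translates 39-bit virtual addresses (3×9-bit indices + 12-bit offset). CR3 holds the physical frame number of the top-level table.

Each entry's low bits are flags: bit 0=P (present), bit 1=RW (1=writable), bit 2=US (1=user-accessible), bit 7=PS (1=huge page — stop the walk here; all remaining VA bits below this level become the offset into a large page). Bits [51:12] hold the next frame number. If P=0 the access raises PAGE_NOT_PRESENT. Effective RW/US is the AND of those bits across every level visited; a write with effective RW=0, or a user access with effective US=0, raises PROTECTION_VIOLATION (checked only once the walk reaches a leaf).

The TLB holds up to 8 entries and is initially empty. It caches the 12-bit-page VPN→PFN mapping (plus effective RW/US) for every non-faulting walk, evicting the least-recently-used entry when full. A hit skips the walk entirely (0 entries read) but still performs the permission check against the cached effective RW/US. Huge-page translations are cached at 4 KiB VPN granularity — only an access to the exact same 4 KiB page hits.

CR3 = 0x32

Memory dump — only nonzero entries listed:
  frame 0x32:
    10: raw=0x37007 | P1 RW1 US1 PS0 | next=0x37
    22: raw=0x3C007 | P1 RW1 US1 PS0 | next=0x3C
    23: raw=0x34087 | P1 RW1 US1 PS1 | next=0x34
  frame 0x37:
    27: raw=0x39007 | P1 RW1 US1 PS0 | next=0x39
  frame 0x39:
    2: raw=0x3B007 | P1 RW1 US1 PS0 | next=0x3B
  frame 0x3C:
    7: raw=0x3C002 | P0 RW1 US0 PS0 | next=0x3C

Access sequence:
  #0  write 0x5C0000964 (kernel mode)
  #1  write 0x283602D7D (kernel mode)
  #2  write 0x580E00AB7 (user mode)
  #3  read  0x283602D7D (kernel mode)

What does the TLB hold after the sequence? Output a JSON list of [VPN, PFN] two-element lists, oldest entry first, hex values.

Walk each access:
#0 VA=0x5C0000964 (w,kernel):
  [0] read 0x32 idx=23: raw=0x34087 flags P=1 W=1 U=1 S=1
  ⇒ phys 0x34964 (huge @L0)  [1 reads]
#1 VA=0x283602D7D (w,kernel):
  [0] read 0x32 idx=10: raw=0x37007 flags P=1 W=1 U=1 S=0
  [1] read 0x37 idx=27: raw=0x39007 flags P=1 W=1 U=1 S=0
  [2] read 0x39 idx=2: raw=0x3B007 flags P=1 W=1 U=1 S=0
  ⇒ phys 0x3BD7D  [3 reads]
#2 VA=0x580E00AB7 (w,user):
  [0] read 0x32 idx=22: raw=0x3C007 flags P=1 W=1 U=1 S=0
  [1] read 0x3C idx=7: raw=0x3C002 flags P=0 W=1 U=0 S=0
  → PAGE_NOT_PRESENT  (2 entries read)
#3 VA=0x283602D7D (r,kernel):
  TLB hit vpn=0x283602 → PA=0x3BD7D

TLB: [["0x5C0000", "0x34"], ["0x283602", "0x3B"]]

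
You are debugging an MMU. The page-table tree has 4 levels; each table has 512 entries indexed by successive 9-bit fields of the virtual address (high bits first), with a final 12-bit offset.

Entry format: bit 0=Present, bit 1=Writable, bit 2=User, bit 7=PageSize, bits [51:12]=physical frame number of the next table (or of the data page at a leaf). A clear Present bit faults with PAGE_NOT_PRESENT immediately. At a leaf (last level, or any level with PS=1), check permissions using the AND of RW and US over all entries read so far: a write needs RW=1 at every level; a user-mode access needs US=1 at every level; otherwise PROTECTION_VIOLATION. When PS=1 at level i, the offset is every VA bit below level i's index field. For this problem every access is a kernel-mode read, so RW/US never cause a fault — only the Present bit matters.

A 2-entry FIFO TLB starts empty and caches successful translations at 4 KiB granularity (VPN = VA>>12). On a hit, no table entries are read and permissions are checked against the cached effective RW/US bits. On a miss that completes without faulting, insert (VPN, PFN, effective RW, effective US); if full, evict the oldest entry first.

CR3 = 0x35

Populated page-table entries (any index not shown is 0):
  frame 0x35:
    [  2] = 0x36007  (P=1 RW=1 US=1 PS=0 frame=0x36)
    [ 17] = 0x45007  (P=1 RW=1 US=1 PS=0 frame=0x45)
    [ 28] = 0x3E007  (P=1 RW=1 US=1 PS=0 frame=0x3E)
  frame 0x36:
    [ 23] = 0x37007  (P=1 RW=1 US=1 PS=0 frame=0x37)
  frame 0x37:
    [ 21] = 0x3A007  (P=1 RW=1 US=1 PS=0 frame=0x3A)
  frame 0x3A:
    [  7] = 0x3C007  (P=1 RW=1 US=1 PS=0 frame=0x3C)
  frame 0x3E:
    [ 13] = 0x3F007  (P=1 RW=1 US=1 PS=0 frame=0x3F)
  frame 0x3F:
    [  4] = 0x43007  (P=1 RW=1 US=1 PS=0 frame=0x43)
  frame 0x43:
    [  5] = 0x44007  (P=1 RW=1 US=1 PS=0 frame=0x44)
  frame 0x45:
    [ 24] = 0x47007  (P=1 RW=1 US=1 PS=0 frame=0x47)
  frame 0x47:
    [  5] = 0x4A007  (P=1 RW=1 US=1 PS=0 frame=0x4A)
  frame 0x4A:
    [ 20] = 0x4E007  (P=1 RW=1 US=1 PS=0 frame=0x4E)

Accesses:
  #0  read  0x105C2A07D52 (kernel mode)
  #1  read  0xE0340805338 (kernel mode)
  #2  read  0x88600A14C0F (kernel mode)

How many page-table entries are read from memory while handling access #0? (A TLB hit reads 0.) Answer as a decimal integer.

Trace:
#0 VA=0x105C2A07D52 (r,kernel):
  lvl0: tbl 0x35, slot 2 ⇒ 0x36007 (P1/RW1/US1/PS0)
  lvl1: tbl 0x36, slot 23 ⇒ 0x37007 (P1/RW1/US1/PS0)
  lvl2: tbl 0x37, slot 21 ⇒ 0x3A007 (P1/RW1/US1/PS0)
  lvl3: tbl 0x3A, slot 7 ⇒ 0x3C007 (P1/RW1/US1/PS0)
  ⇒ phys 0x3CD52  [4 reads]
#1 VA=0xE0340805338 (r,kernel):
  lvl0: tbl 0x35, slot 28 ⇒ 0x3E007 (P1/RW1/US1/PS0)
  lvl1: tbl 0x3E, slot 13 ⇒ 0x3F007 (P1/RW1/US1/PS0)
  lvl2: tbl 0x3F, slot 4 ⇒ 0x43007 (P1/RW1/US1/PS0)
  lvl3: tbl 0x43, slot 5 ⇒ 0x44007 (P1/RW1/US1/PS0)
  ⇒ phys 0x44338  [4 reads]
#2 VA=0x88600A14C0F (r,kernel):
  lvl0: tbl 0x35, slot 17 ⇒ 0x45007 (P1/RW1/US1/PS0)
  lvl1: tbl 0x45, slot 24 ⇒ 0x47007 (P1/RW1/US1/PS0)
  lvl2: tbl 0x47, slot 5 ⇒ 0x4A007 (P1/RW1/US1/PS0)
  lvl3: tbl 0x4A, slot 20 ⇒ 0x4E007 (P1/RW1/US1/PS0)
  ⇒ phys 0x4EC0F  [4 reads]

Entries read for #0: 4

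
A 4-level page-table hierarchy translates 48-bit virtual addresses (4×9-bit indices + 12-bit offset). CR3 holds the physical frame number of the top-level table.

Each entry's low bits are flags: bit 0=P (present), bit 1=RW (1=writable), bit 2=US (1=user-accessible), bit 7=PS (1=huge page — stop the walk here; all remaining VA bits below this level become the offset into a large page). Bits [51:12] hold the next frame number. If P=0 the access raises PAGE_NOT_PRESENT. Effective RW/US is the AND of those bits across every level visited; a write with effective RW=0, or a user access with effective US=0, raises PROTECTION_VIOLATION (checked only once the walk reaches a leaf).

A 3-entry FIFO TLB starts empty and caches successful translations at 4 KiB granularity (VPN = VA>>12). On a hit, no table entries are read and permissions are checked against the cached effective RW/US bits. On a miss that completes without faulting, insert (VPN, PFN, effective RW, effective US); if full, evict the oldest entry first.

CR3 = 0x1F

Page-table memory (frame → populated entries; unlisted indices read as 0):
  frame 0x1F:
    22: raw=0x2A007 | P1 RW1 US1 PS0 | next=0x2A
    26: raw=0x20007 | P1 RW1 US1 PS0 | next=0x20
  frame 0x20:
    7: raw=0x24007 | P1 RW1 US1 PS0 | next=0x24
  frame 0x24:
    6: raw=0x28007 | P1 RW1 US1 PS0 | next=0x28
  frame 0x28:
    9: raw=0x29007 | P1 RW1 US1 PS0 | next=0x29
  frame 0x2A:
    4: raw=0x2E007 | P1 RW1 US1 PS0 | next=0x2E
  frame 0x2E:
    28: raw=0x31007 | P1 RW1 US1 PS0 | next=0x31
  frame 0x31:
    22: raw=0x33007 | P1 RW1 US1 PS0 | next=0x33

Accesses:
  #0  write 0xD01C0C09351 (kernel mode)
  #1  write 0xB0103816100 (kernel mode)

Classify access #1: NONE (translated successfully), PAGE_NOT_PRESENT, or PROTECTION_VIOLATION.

Trace:
#0 VA=0xD01C0C09351 (w,kernel):
  L0: frame=0x1F idx=26 entry=0x20007 [P=1 RW=1 US=1 PS=0]
  L1: frame=0x20 idx=7 entry=0x24007 [P=1 RW=1 US=1 PS=0]
  L2: frame=0x24 idx=6 entry=0x28007 [P=1 RW=1 US=1 PS=0]
  L3: frame=0x28 idx=9 entry=0x29007 [P=1 RW=1 US=1 PS=0]
  ⇒ phys 0x29351  [4 reads]
#1 VA=0xB0103816100 (w,kernel):
  L0: frame=0x1F idx=22 entry=0x2A007 [P=1 RW=1 US=1 PS=0]
  L1: frame=0x2A idx=4 entry=0x2E007 [P=1 RW=1 US=1 PS=0]
  L2: frame=0x2E idx=28 entry=0x31007 [P=1 RW=1 US=1 PS=0]
  L3: frame=0x31 idx=22 entry=0x33007 [P=1 RW=1 US=1 PS=0]
  ⇒ phys 0x33100  [4 reads]

Access #1 fault: NONE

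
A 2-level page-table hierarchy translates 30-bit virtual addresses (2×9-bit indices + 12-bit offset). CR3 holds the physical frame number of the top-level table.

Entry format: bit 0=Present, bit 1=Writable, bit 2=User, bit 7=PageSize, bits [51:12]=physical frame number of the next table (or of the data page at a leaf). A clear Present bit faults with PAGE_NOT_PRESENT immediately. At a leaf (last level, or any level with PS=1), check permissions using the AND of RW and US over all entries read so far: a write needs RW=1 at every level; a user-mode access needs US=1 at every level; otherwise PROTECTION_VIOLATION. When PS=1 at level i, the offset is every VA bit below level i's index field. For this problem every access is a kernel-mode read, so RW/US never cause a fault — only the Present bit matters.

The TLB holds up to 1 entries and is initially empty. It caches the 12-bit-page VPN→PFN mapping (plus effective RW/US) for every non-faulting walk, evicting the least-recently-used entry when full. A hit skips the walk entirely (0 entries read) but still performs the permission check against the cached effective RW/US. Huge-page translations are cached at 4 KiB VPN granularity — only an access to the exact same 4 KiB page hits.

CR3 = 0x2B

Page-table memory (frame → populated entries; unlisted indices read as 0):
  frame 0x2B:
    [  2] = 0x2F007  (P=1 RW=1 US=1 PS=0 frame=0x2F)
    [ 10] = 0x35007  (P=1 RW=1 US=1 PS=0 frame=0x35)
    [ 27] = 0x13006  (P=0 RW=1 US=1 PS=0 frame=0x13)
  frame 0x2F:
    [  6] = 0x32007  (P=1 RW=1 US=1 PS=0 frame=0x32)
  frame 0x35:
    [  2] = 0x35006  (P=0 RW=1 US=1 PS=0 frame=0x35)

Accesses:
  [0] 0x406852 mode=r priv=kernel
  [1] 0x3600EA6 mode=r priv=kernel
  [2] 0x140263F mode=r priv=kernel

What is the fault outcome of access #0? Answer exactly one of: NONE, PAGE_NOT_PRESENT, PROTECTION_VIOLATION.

Per-access translation:
#0 VA=0x406852 (r,kernel):
  lvl0: tbl 0x2B, slot 2 ⇒ 0x2F007 (P1/RW1/US1/PS0)
  lvl1: tbl 0x2F, slot 6 ⇒ 0x32007 (P1/RW1/US1/PS0)
  → PA=0x32852  (2 entries read)
#1 VA=0x3600EA6 (r,kernel):
  lvl0: tbl 0x2B, slot 27 ⇒ 0x13006 (P0/RW1/US1/PS0)
  ✗ PAGE_NOT_PRESENT  [1 reads]
#2 VA=0x140263F (r,kernel):
  lvl0: tbl 0x2B, slot 10 ⇒ 0x35007 (P1/RW1/US1/PS0)
  lvl1: tbl 0x35, slot 2 ⇒ 0x35006 (P0/RW1/US1/PS0)
  ✗ PAGE_NOT_PRESENT  [2 reads]

Access #0 fault: NONE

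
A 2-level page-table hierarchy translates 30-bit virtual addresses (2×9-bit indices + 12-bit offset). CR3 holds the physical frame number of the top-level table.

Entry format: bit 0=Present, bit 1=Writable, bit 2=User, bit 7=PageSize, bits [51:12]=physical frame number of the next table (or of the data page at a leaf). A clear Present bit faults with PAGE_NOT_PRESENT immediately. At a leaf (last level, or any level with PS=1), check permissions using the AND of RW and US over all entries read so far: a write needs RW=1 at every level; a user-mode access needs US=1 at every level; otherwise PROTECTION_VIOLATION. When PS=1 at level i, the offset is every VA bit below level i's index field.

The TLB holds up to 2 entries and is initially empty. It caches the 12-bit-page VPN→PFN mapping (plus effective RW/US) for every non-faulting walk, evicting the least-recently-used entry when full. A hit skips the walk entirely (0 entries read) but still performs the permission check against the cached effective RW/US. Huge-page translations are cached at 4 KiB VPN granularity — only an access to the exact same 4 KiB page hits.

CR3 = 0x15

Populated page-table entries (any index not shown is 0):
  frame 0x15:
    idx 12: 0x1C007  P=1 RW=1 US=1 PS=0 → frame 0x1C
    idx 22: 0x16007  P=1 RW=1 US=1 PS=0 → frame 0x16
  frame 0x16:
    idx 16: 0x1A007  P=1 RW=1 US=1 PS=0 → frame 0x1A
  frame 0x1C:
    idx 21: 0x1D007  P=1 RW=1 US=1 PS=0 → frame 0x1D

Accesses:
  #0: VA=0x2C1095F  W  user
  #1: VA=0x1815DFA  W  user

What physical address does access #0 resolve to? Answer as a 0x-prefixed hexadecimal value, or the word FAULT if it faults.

Walk each access:
#0 VA=0x2C1095F (w,user):
  L0: frame=0x15 idx=22 entry=0x16007 [P=1 RW=1 US=1 PS=0]
  L1: frame=0x16 idx=16 entry=0x1A007 [P=1 RW=1 US=1 PS=0]
  → PA=0x1A95F  (2 entries read)
#1 VA=0x1815DFA (w,user):
  L0: frame=0x15 idx=12 entry=0x1C007 [P=1 RW=1 US=1 PS=0]
  L1: frame=0x1C idx=21 entry=0x1D007 [P=1 RW=1 US=1 PS=0]
  → PA=0x1DDFA  (2 entries read)

Access #0 PA: 0x1A95F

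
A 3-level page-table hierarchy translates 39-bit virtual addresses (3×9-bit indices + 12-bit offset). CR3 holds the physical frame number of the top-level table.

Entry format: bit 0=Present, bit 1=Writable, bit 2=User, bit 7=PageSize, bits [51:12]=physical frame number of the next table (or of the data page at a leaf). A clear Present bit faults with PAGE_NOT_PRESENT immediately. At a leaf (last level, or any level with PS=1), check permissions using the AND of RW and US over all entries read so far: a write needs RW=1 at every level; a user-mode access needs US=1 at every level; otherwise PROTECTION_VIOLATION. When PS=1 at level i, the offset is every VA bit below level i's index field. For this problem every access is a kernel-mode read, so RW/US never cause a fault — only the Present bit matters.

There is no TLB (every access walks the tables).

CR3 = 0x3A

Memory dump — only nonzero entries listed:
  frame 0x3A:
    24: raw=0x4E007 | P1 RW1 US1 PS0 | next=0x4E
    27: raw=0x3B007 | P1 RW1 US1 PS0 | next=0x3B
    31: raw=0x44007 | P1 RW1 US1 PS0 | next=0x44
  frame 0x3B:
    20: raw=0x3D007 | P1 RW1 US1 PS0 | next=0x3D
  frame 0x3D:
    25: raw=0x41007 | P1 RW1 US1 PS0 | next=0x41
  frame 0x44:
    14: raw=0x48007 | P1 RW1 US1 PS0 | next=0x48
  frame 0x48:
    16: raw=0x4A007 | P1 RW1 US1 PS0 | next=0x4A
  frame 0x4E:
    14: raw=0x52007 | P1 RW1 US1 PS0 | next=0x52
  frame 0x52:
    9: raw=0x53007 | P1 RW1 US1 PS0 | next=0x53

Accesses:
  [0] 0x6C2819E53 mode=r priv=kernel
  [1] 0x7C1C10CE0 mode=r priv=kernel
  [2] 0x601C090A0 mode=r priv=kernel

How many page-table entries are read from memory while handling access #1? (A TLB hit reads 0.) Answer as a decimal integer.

Per-access translation:
#0 VA=0x6C2819E53 (r,kernel):
  L0: frame=0x3A idx=27 entry=0x3B007 [P=1 RW=1 US=1 PS=0]
  L1: frame=0x3B idx=20 entry=0x3D007 [P=1 RW=1 US=1 PS=0]
  L2: frame=0x3D idx=25 entry=0x41007 [P=1 RW=1 US=1 PS=0]
  ⇒ phys 0x41E53  [3 reads]
#1 VA=0x7C1C10CE0 (r,kernel):
  L0: frame=0x3A idx=31 entry=0x44007 [P=1 RW=1 US=1 PS=0]
  L1: frame=0x44 idx=14 entry=0x48007 [P=1 RW=1 US=1 PS=0]
  L2: frame=0x48 idx=16 entry=0x4A007 [P=1 RW=1 US=1 PS=0]
  ⇒ phys 0x4ACE0  [3 reads]
#2 VA=0x601C090A0 (r,kernel):
  L0: frame=0x3A idx=24 entry=0x4E007 [P=1 RW=1 US=1 PS=0]
  L1: frame=0x4E idx=14 entry=0x52007 [P=1 RW=1 US=1 PS=0]
  L2: frame=0x52 idx=9 entry=0x53007 [P=1 RW=1 US=1 PS=0]
  ⇒ phys 0x530A0  [3 reads]

Entries read for #1: 3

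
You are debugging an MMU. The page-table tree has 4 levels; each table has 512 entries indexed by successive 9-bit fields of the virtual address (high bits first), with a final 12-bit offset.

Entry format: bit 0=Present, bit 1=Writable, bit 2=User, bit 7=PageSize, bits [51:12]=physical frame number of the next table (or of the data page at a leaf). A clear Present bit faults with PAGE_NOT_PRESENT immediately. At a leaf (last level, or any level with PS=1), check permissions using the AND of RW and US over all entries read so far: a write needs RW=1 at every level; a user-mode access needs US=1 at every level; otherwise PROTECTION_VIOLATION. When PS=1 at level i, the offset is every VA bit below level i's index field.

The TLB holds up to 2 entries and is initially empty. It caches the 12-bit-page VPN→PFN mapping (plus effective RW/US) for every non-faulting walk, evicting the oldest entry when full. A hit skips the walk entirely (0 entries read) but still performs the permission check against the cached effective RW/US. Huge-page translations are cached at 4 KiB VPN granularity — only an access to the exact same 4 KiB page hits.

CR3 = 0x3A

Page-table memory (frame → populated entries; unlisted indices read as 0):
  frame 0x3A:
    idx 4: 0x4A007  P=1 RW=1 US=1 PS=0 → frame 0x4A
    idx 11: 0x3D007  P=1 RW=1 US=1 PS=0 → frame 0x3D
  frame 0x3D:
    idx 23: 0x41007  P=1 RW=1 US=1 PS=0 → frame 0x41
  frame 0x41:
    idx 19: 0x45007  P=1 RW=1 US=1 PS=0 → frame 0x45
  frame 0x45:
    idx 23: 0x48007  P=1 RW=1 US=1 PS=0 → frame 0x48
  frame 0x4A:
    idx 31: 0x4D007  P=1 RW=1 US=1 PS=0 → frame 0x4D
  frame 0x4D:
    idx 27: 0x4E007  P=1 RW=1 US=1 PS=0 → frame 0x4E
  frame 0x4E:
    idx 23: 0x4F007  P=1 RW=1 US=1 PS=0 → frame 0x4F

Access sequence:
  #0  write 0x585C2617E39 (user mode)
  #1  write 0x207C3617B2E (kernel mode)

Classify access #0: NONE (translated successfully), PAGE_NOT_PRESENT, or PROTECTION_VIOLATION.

Trace:
#0 VA=0x585C2617E39 (w,user):
  [0] read 0x3A idx=11: raw=0x3D007 flags P=1 W=1 U=1 S=0
  [1] read 0x3D idx=23: raw=0x41007 flags P=1 W=1 U=1 S=0
  [2] read 0x41 idx=19: raw=0x45007 flags P=1 W=1 U=1 S=0
  [3] read 0x45 idx=23: raw=0x48007 flags P=1 W=1 U=1 S=0
  ⇒ phys 0x48E39  [4 reads]
#1 VA=0x207C3617B2E (w,kernel):
  [0] read 0x3A idx=4: raw=0x4A007 flags P=1 W=1 U=1 S=0
  [1] read 0x4A idx=31: raw=0x4D007 flags P=1 W=1 U=1 S=0
  [2] read 0x4D idx=27: raw=0x4E007 flags P=1 W=1 U=1 S=0
  [3] read 0x4E idx=23: raw=0x4F007 flags P=1 W=1 U=1 S=0
  ⇒ phys 0x4FB2E  [4 reads]

Access #0 fault: NONE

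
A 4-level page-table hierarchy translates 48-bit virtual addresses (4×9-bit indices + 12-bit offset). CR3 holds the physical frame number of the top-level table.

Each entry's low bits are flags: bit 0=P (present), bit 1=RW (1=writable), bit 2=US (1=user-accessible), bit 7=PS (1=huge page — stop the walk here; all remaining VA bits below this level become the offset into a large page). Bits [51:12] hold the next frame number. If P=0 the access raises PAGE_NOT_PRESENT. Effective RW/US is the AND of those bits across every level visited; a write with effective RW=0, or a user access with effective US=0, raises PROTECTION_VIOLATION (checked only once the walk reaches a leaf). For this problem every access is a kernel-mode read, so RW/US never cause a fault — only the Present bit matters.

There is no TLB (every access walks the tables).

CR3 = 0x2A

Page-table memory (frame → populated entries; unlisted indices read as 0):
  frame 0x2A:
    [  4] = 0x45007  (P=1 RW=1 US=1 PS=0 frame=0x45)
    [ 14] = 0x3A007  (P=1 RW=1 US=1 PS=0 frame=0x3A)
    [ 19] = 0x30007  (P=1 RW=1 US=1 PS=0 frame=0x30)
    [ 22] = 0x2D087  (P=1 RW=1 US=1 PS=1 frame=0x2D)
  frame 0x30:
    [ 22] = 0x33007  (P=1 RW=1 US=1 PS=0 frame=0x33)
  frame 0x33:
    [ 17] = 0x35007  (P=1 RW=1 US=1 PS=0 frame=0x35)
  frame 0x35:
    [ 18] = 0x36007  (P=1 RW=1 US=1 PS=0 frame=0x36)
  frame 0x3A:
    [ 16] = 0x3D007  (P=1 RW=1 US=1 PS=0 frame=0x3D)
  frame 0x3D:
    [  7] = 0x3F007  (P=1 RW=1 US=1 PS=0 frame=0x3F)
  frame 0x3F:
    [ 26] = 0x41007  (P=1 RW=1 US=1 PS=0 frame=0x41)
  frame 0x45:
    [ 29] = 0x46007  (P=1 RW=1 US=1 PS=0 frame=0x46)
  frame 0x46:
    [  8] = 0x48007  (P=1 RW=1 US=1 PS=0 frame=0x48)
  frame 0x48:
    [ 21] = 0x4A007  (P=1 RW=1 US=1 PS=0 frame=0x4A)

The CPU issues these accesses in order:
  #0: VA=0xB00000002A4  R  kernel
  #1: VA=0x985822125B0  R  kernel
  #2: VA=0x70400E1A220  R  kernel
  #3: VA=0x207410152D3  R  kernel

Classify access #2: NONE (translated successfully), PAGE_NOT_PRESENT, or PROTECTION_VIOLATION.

Trace:
#0 VA=0xB00000002A4 (r,kernel):
  [0] read 0x2A idx=22: raw=0x2D087 flags P=1 W=1 U=1 S=1
  ⇒ phys 0x2D2A4 (huge @L0)  [1 reads]
#1 VA=0x985822125B0 (r,kernel):
  [0] read 0x2A idx=19: raw=0x30007 flags P=1 W=1 U=1 S=0
  [1] read 0x30 idx=22: raw=0x33007 flags P=1 W=1 U=1 S=0
  [2] read 0x33 idx=17: raw=0x35007 flags P=1 W=1 U=1 S=0
  [3] read 0x35 idx=18: raw=0x36007 flags P=1 W=1 U=1 S=0
  ⇒ phys 0x365B0  [4 reads]
#2 VA=0x70400E1A220 (r,kernel):
  [0] read 0x2A idx=14: raw=0x3A007 flags P=1 W=1 U=1 S=0
  [1] read 0x3A idx=16: raw=0x3D007 flags P=1 W=1 U=1 S=0
  [2] read 0x3D idx=7: raw=0x3F007 flags P=1 W=1 U=1 S=0
  [3] read 0x3F idx=26: raw=0x41007 flags P=1 W=1 U=1 S=0
  ⇒ phys 0x41220  [4 reads]
#3 VA=0x207410152D3 (r,kernel):
  [0] read 0x2A idx=4: raw=0x45007 flags P=1 W=1 U=1 S=0
  [1] read 0x45 idx=29: raw=0x46007 flags P=1 W=1 U=1 S=0
  [2] read 0x46 idx=8: raw=0x48007 flags P=1 W=1 U=1 S=0
  [3] read 0x48 idx=21: raw=0x4A007 flags P=1 W=1 U=1 S=0
  ⇒ phys 0x4A2D3  [4 reads]

Access #2 fault: NONE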